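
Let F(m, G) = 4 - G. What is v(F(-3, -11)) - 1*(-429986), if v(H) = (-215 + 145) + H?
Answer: 429931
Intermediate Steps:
v(H) = -70 + H
v(F(-3, -11)) - 1*(-429986) = (-70 + (4 - 1*(-11))) - 1*(-429986) = (-70 + (4 + 11)) + 429986 = (-70 + 15) + 429986 = -55 + 429986 = 429931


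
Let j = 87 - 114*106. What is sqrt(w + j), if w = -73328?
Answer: 5*I*sqrt(3413) ≈ 292.1*I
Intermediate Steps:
j = -11997 (j = 87 - 12084 = -11997)
sqrt(w + j) = sqrt(-73328 - 11997) = sqrt(-85325) = 5*I*sqrt(3413)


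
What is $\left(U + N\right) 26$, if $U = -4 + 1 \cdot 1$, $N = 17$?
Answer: $364$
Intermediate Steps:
$U = -3$ ($U = -4 + 1 = -3$)
$\left(U + N\right) 26 = \left(-3 + 17\right) 26 = 14 \cdot 26 = 364$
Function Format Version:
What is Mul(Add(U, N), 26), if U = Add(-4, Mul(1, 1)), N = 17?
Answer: 364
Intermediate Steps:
U = -3 (U = Add(-4, 1) = -3)
Mul(Add(U, N), 26) = Mul(Add(-3, 17), 26) = Mul(14, 26) = 364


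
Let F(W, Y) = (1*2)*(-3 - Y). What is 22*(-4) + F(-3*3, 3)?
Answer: -100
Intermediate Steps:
F(W, Y) = -6 - 2*Y (F(W, Y) = 2*(-3 - Y) = -6 - 2*Y)
22*(-4) + F(-3*3, 3) = 22*(-4) + (-6 - 2*3) = -88 + (-6 - 6) = -88 - 12 = -100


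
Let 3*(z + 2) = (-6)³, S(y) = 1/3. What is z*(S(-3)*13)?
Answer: -962/3 ≈ -320.67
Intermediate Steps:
S(y) = ⅓
z = -74 (z = -2 + (⅓)*(-6)³ = -2 + (⅓)*(-216) = -2 - 72 = -74)
z*(S(-3)*13) = -74*13/3 = -962/3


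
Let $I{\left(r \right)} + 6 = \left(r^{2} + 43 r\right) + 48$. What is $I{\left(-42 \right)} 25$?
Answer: $0$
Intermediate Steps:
$I{\left(r \right)} = 42 + r^{2} + 43 r$ ($I{\left(r \right)} = -6 + \left(\left(r^{2} + 43 r\right) + 48\right) = -6 + \left(48 + r^{2} + 43 r\right) = 42 + r^{2} + 43 r$)
$I{\left(-42 \right)} 25 = \left(42 + \left(-42\right)^{2} + 43 \left(-42\right)\right) 25 = \left(42 + 1764 - 1806\right) 25 = 0 \cdot 25 = 0$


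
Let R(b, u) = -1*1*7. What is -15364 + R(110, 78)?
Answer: -15371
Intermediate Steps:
R(b, u) = -7 (R(b, u) = -1*7 = -7)
-15364 + R(110, 78) = -15364 - 7 = -15371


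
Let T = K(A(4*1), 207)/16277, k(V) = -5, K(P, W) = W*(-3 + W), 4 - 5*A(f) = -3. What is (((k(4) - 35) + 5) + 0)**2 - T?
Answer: 19897097/16277 ≈ 1222.4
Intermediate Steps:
A(f) = 7/5 (A(f) = 4/5 - 1/5*(-3) = 4/5 + 3/5 = 7/5)
T = 42228/16277 (T = (207*(-3 + 207))/16277 = (207*204)*(1/16277) = 42228*(1/16277) = 42228/16277 ≈ 2.5943)
(((k(4) - 35) + 5) + 0)**2 - T = (((-5 - 35) + 5) + 0)**2 - 1*42228/16277 = ((-40 + 5) + 0)**2 - 42228/16277 = (-35 + 0)**2 - 42228/16277 = (-35)**2 - 42228/16277 = 1225 - 42228/16277 = 19897097/16277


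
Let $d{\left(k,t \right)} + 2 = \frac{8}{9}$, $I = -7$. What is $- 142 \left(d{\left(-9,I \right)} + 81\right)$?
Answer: $- \frac{102098}{9} \approx -11344.0$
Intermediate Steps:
$d{\left(k,t \right)} = - \frac{10}{9}$ ($d{\left(k,t \right)} = -2 + \frac{8}{9} = - \frac{10}{9}$)
$- 142 \left(d{\left(-9,I \right)} + 81\right) = - 142 \left(- \frac{10}{9} + 81\right) = \left(-142\right) \frac{719}{9} = - \frac{102098}{9}$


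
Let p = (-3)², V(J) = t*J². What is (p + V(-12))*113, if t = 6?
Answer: 98649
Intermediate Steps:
V(J) = 6*J²
p = 9
(p + V(-12))*113 = (9 + 6*(-12)²)*113 = (9 + 6*144)*113 = (9 + 864)*113 = 873*113 = 98649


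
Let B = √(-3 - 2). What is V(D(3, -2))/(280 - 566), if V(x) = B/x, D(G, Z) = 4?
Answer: -I*√5/1144 ≈ -0.0019546*I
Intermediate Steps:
B = I*√5 (B = √(-5) = I*√5 ≈ 2.2361*I)
V(x) = I*√5/x (V(x) = (I*√5)/x = I*√5/x)
V(D(3, -2))/(280 - 566) = (I*√5/4)/(280 - 566) = (I*√5*(¼))/(-286) = -I*√5/1144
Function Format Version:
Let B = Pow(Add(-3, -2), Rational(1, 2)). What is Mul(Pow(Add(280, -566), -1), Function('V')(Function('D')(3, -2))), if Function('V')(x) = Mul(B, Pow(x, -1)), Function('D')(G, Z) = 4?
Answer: Mul(Rational(-1, 1144), I, Pow(5, Rational(1, 2))) ≈ Mul(-0.0019546, I)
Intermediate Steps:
B = Mul(I, Pow(5, Rational(1, 2))) (B = Pow(-5, Rational(1, 2)) = Mul(I, Pow(5, Rational(1, 2))) ≈ Mul(2.2361, I))
Function('V')(x) = Mul(I, Pow(5, Rational(1, 2)), Pow(x, -1)) (Function('V')(x) = Mul(Mul(I, Pow(5, Rational(1, 2))), Pow(x, -1)) = Mul(I, Pow(5, Rational(1, 2)), Pow(x, -1)))
Mul(Pow(Add(280, -566), -1), Function('V')(Function('D')(3, -2))) = Mul(Pow(Add(280, -566), -1), Mul(I, Pow(5, Rational(1, 2)), Pow(4, -1))) = Mul(Pow(-286, -1), Mul(I, Pow(5, Rational(1, 2)), Rational(1, 4))) = Mul(Rational(-1, 286), Mul(Rational(1, 4), I, Pow(5, Rational(1, 2)))) = Mul(Rational(-1, 1144), I, Pow(5, Rational(1, 2)))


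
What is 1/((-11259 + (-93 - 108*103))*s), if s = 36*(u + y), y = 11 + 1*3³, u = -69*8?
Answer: 1/415895904 ≈ 2.4044e-9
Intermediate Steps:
u = -552
y = 38 (y = 11 + 1*27 = 11 + 27 = 38)
s = -18504 (s = 36*(-552 + 38) = 36*(-514) = -18504)
1/((-11259 + (-93 - 108*103))*s) = 1/(-11259 + (-93 - 108*103)*(-18504)) = -1/18504/(-11259 + (-93 - 11124)) = -1/18504/(-11259 - 11217) = -1/18504/(-22476) = -1/22476*(-1/18504) = 1/415895904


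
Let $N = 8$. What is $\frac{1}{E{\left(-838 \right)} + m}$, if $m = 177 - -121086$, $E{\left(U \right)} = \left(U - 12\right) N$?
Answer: $\frac{1}{114463} \approx 8.7364 \cdot 10^{-6}$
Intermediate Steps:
$E{\left(U \right)} = -96 + 8 U$ ($E{\left(U \right)} = \left(U - 12\right) 8 = \left(-12 + U\right) 8 = -96 + 8 U$)
$m = 121263$ ($m = 177 + 121086 = 121263$)
$\frac{1}{E{\left(-838 \right)} + m} = \frac{1}{\left(-96 + 8 \left(-838\right)\right) + 121263} = \frac{1}{\left(-96 - 6704\right) + 121263} = \frac{1}{-6800 + 121263} = \frac{1}{114463}$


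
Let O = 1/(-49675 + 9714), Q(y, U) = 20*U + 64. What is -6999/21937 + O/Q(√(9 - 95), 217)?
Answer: -1231741741693/3860654108628 ≈ -0.31905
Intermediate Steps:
Q(y, U) = 64 + 20*U
O = -1/39961 (O = 1/(-39961) = -1/39961 ≈ -2.5024e-5)
-6999/21937 + O/Q(√(9 - 95), 217) = -6999/21937 - 1/(39961*(64 + 20*217)) = -6999*1/21937 - 1/(39961*(64 + 4340)) = -6999/21937 - 1/39961/4404 = -6999/21937 - 1/39961*1/4404 = -6999/21937 - 1/175988244 = -1231741741693/3860654108628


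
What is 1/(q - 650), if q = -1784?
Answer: -1/2434 ≈ -0.00041085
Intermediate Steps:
1/(q - 650) = 1/(-1784 - 650) = 1/(-2434) = -1/2434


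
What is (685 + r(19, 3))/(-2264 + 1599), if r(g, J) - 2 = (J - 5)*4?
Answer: -97/95 ≈ -1.0211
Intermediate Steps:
r(g, J) = -18 + 4*J (r(g, J) = 2 + (J - 5)*4 = 2 + (-5 + J)*4 = 2 + (-20 + 4*J) = -18 + 4*J)
(685 + r(19, 3))/(-2264 + 1599) = (685 + (-18 + 4*3))/(-2264 + 1599) = (685 + (-18 + 12))/(-665) = (685 - 6)*(-1/665) = 679*(-1/665) = -97/95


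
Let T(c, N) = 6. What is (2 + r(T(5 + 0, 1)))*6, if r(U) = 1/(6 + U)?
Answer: 25/2 ≈ 12.500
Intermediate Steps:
(2 + r(T(5 + 0, 1)))*6 = (2 + 1/(6 + 6))*6 = (2 + 1/12)*6 = (25/12)*6 = 25/2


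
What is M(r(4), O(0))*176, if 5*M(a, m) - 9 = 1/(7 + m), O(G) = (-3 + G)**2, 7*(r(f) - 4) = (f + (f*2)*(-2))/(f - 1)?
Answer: 319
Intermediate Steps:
r(f) = 4 - 3*f/(7*(-1 + f)) (r(f) = 4 + ((f + (f*2)*(-2))/(f - 1))/7 = 4 + ((f + (2*f)*(-2))/(-1 + f))/7 = 4 + ((f - 4*f)/(-1 + f))/7 = 4 + ((-3*f)/(-1 + f))/7 = 4 + (-3*f/(-1 + f))/7 = 4 - 3*f/(7*(-1 + f)))
M(a, m) = 9/5 + 1/(5*(7 + m))
M(r(4), O(0))*176 = ((64 + 9*(-3 + 0)**2)/(5*(7 + (-3 + 0)**2)))*176 = ((64 + 9*(-3)**2)/(5*(7 + (-3)**2)))*176 = ((64 + 9*9)/(5*(7 + 9)))*176 = ((1/5)*(64 + 81)/16)*176 = ((1/5)*(1/16)*145)*176 = (29/16)*176 = 319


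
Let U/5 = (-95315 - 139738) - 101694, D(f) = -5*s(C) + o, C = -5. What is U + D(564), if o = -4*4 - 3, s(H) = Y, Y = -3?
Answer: -1683739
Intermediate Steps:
s(H) = -3
o = -19 (o = -16 - 3 = -19)
D(f) = -4 (D(f) = -5*(-3) - 19 = 15 - 19 = -4)
U = -1683735 (U = 5*((-95315 - 139738) - 101694) = 5*(-235053 - 101694) = 5*(-336747) = -1683735)
U + D(564) = -1683735 - 4 = -1683739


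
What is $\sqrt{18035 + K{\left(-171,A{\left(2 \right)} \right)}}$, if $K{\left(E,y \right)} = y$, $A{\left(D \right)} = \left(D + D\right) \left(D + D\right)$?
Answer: $\sqrt{18051} \approx 134.35$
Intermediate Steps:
$A{\left(D \right)} = 4 D^{2}$ ($A{\left(D \right)} = 2 D 2 D = 4 D^{2}$)
$\sqrt{18035 + K{\left(-171,A{\left(2 \right)} \right)}} = \sqrt{18035 + 4 \cdot 2^{2}} = \sqrt{18035 + 4 \cdot 4} = \sqrt{18035 + 16} = \sqrt{18051}$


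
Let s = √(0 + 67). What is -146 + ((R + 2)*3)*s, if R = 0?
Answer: -146 + 6*√67 ≈ -96.888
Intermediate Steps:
s = √67 ≈ 8.1853
-146 + ((R + 2)*3)*s = -146 + ((0 + 2)*3)*√67 = -146 + (2*3)*√67 = -146 + 6*√67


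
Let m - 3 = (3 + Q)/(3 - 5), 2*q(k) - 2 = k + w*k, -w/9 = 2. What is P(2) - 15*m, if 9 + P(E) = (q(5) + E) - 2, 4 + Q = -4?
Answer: -133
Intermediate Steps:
Q = -8 (Q = -4 - 4 = -8)
w = -18 (w = -9*2 = -18)
q(k) = 1 - 17*k/2 (q(k) = 1 + (k - 18*k)/2 = 1 + (-17*k)/2 = 1 - 17*k/2)
P(E) = -105/2 + E (P(E) = -9 + (((1 - 17/2*5) + E) - 2) = -9 + (((1 - 85/2) + E) - 2) = -9 + ((-83/2 + E) - 2) = -9 + (-87/2 + E) = -105/2 + E)
m = 11/2 (m = 3 + (3 - 8)/(3 - 5) = 3 - 5/(-2) = 3 - 5*(-½) = 3 + 5/2 = 11/2 ≈ 5.5000)
P(2) - 15*m = (-105/2 + 2) - 15*11/2 = -101/2 - 165/2 = -133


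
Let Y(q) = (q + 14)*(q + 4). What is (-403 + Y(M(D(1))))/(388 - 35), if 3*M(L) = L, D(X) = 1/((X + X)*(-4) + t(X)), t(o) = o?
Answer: -153404/155673 ≈ -0.98542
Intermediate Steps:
D(X) = -1/(7*X) (D(X) = 1/((X + X)*(-4) + X) = 1/((2*X)*(-4) + X) = 1/(-8*X + X) = 1/(-7*X) = -1/(7*X))
M(L) = L/3
Y(q) = (4 + q)*(14 + q) (Y(q) = (14 + q)*(4 + q) = (4 + q)*(14 + q))
(-403 + Y(M(D(1))))/(388 - 35) = (-403 + (56 + ((-⅐/1)/3)² + 18*((-⅐/1)/3)))/(388 - 35) = (-403 + (56 + ((-⅐*1)/3)² + 18*((-⅐*1)/3)))/353 = (-403 + (56 + ((⅓)*(-⅐))² + 18*((⅓)*(-⅐))))*(1/353) = (-403 + (56 + (-1/21)² + 18*(-1/21)))*(1/353) = (-403 + (56 + 1/441 - 6/7))*(1/353) = (-403 + 24319/441)*(1/353) = -153404/441*1/353 = -153404/155673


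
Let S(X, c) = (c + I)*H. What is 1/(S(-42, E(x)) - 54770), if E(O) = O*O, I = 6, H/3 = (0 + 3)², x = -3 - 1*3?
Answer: -1/53636 ≈ -1.8644e-5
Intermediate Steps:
x = -6 (x = -3 - 3 = -6)
H = 27 (H = 3*(0 + 3)² = 3*3² = 3*9 = 27)
E(O) = O²
S(X, c) = 162 + 27*c (S(X, c) = (c + 6)*27 = (6 + c)*27 = 162 + 27*c)
1/(S(-42, E(x)) - 54770) = 1/((162 + 27*(-6)²) - 54770) = 1/((162 + 27*36) - 54770) = 1/((162 + 972) - 54770) = 1/(1134 - 54770) = 1/(-53636) = -1/53636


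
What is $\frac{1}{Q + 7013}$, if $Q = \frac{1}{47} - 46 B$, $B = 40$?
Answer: $\frac{47}{243132} \approx 0.00019331$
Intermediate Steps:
$Q = - \frac{86479}{47}$ ($Q = \frac{1}{47} - 1840 = - \frac{86479}{47} \approx -1840.0$)
$\frac{1}{Q + 7013} = \frac{1}{- \frac{86479}{47} + 7013} = \frac{1}{\frac{243132}{47}} = \frac{47}{243132}$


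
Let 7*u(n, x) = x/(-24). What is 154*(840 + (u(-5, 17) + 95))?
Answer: 1727693/12 ≈ 1.4397e+5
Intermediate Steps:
u(n, x) = -x/168 (u(n, x) = (x/(-24))/7 = (x*(-1/24))/7 = (-x/24)/7 = -x/168)
154*(840 + (u(-5, 17) + 95)) = 154*(840 + (-1/168*17 + 95)) = 154*(840 + (-17/168 + 95)) = 154*(840 + 15943/168) = 154*(157063/168) = 1727693/12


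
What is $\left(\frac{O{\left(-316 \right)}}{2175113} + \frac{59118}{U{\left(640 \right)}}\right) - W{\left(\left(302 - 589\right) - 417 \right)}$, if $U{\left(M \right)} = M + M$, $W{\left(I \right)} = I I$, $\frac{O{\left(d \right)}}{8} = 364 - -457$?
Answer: $- \frac{689869016580433}{1392072320} \approx -4.9557 \cdot 10^{5}$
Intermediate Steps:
$O{\left(d \right)} = 6568$ ($O{\left(d \right)} = 8 \left(364 - -457\right) = 8 \left(364 + 457\right) = 8 \cdot 821 = 6568$)
$W{\left(I \right)} = I^{2}$
$U{\left(M \right)} = 2 M$
$\left(\frac{O{\left(-316 \right)}}{2175113} + \frac{59118}{U{\left(640 \right)}}\right) - W{\left(\left(302 - 589\right) - 417 \right)} = \left(\frac{6568}{2175113} + \frac{59118}{2 \cdot 640}\right) - \left(\left(302 - 589\right) - 417\right)^{2} = \left(6568 \cdot \frac{1}{2175113} + \frac{59118}{1280}\right) - \left(-287 - 417\right)^{2} = \left(\frac{6568}{2175113} + 59118 \cdot \frac{1}{1280}\right) - \left(-704\right)^{2} = \left(\frac{6568}{2175113} + \frac{29559}{640}\right) - 495616 = \frac{64298368687}{1392072320} - 495616 = - \frac{689869016580433}{1392072320}$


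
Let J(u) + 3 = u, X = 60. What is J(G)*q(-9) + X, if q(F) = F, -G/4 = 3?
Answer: 195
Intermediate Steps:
G = -12 (G = -4*3 = -12)
J(u) = -3 + u
J(G)*q(-9) + X = (-3 - 12)*(-9) + 60 = -15*(-9) + 60 = 135 + 60 = 195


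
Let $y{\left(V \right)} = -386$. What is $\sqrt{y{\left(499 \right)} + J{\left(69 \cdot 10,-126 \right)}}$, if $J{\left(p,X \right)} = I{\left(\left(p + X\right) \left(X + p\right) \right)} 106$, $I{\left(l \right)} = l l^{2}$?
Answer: $7 \sqrt{69628078316827870} \approx 1.8471 \cdot 10^{9}$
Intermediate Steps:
$I{\left(l \right)} = l^{3}$
$J{\left(p,X \right)} = 106 \left(X + p\right)^{6}$ ($J{\left(p,X \right)} = \left(\left(p + X\right) \left(X + p\right)\right)^{3} \cdot 106 = \left(\left(X + p\right) \left(X + p\right)\right)^{3} \cdot 106 = \left(\left(X + p\right)^{2}\right)^{3} \cdot 106 = \left(X + p\right)^{6} \cdot 106 = 106 \left(X + p\right)^{6}$)
$\sqrt{y{\left(499 \right)} + J{\left(69 \cdot 10,-126 \right)}} = \sqrt{-386 + 106 \left(\left(-126\right)^{2} + \left(69 \cdot 10\right)^{2} + 2 \left(-126\right) 69 \cdot 10\right)^{3}} = \sqrt{-386 + 106 \left(15876 + 690^{2} + 2 \left(-126\right) 690\right)^{3}} = \sqrt{-386 + 106 \left(15876 + 476100 - 173880\right)^{3}} = \sqrt{-386 + 106 \cdot 318096^{3}} = \sqrt{-386 + 106 \cdot 32186564504948736} = \sqrt{-386 + 3411775837524566016} = \sqrt{3411775837524565630} = 7 \sqrt{69628078316827870}$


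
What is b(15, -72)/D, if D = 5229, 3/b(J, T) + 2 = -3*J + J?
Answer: -1/55776 ≈ -1.7929e-5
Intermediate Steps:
b(J, T) = 3/(-2 - 2*J) (b(J, T) = 3/(-2 + (-3*J + J)) = 3/(-2 - 2*J))
b(15, -72)/D = -3/(2 + 2*15)/5229 = -3/(2 + 30)*(1/5229) = -3/32*(1/5229) = -3*1/32*(1/5229) = -3/32*1/5229 = -1/55776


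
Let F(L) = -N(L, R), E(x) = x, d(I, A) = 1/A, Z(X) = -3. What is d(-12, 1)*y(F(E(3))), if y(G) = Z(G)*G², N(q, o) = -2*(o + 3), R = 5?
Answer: -768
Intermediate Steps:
N(q, o) = -6 - 2*o (N(q, o) = -2*(3 + o) = -6 - 2*o)
F(L) = 16 (F(L) = -(-6 - 2*5) = -(-6 - 10) = -1*(-16) = 16)
y(G) = -3*G²
d(-12, 1)*y(F(E(3))) = (-3*16²)/1 = 1*(-3*256) = 1*(-768) = -768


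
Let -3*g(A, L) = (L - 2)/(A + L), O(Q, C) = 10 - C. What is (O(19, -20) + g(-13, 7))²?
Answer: 297025/324 ≈ 916.74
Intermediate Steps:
g(A, L) = -(-2 + L)/(3*(A + L)) (g(A, L) = -(L - 2)/(3*(A + L)) = -(-2 + L)/(3*(A + L)))
(O(19, -20) + g(-13, 7))² = ((10 - 1*(-20)) + (2 - 1*7)/(3*(-13 + 7)))² = ((10 + 20) + (⅓)*(2 - 7)/(-6))² = (30 + (⅓)*(-⅙)*(-5))² = (30 + 5/18)² = (545/18)² = 297025/324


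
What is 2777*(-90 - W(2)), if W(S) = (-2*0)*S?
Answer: -249930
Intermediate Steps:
W(S) = 0 (W(S) = 0*S = 0)
2777*(-90 - W(2)) = 2777*(-90 - 1*0) = 2777*(-90 + 0) = 2777*(-90) = -249930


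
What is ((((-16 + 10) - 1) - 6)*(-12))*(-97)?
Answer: -15132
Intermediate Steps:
((((-16 + 10) - 1) - 6)*(-12))*(-97) = (((-6 - 1) - 6)*(-12))*(-97) = ((-7 - 6)*(-12))*(-97) = -13*(-12)*(-97) = 156*(-97) = -15132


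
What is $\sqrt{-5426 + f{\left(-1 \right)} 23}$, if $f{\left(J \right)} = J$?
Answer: $i \sqrt{5449} \approx 73.817 i$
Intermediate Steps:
$\sqrt{-5426 + f{\left(-1 \right)} 23} = \sqrt{-5426 - 23} = \sqrt{-5449} = i \sqrt{5449}$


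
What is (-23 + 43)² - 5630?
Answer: -5230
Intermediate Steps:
(-23 + 43)² - 5630 = 20² - 5630 = 400 - 5630 = -5230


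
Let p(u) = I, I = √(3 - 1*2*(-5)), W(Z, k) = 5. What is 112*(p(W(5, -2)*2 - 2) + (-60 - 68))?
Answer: -14336 + 112*√13 ≈ -13932.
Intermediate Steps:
I = √13 (I = √(3 - 2*(-5)) = √(3 + 10) = √13 ≈ 3.6056)
p(u) = √13
112*(p(W(5, -2)*2 - 2) + (-60 - 68)) = 112*(√13 + (-60 - 68)) = 112*(√13 - 128) = 112*(-128 + √13) = -14336 + 112*√13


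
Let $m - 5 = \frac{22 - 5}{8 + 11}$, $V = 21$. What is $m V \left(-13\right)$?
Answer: $- \frac{30576}{19} \approx -1609.3$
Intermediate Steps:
$m = \frac{112}{19}$ ($m = 5 + \frac{22 - 5}{8 + 11} = 5 + \frac{17}{19} = \frac{112}{19} \approx 5.8947$)
$m V \left(-13\right) = \frac{112}{19} \cdot 21 \left(-13\right) = \frac{2352}{19} \left(-13\right) = - \frac{30576}{19}$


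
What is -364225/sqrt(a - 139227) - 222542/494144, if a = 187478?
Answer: -111271/247072 - 364225*sqrt(48251)/48251 ≈ -1658.6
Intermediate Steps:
-364225/sqrt(a - 139227) - 222542/494144 = -364225/sqrt(187478 - 139227) - 222542/494144 = -364225*sqrt(48251)/48251 - 222542*1/494144 = -364225*sqrt(48251)/48251 - 111271/247072 = -111271/247072 - 364225*sqrt(48251)/48251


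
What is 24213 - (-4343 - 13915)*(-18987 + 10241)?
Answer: -159660255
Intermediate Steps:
24213 - (-4343 - 13915)*(-18987 + 10241) = 24213 - (-18258)*(-8746) = 24213 - 1*159684468 = 24213 - 159684468 = -159660255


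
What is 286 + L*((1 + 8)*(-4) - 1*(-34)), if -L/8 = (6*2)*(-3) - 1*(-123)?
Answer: 1678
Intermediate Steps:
L = -696 (L = -8*((6*2)*(-3) - 1*(-123)) = -8*(12*(-3) + 123) = -8*(-36 + 123) = -8*87 = -696)
286 + L*((1 + 8)*(-4) - 1*(-34)) = 286 - 696*((1 + 8)*(-4) - 1*(-34)) = 286 - 696*(9*(-4) + 34) = 286 - 696*(-36 + 34) = 286 - 696*(-2) = 286 + 1392 = 1678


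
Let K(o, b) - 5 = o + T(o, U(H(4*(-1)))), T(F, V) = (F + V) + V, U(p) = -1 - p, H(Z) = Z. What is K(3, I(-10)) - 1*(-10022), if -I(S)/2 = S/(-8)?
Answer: 10039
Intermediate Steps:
I(S) = S/4 (I(S) = -2*S/(-8) = -2*S*(-1)/8 = -(-1)*S/4 = S/4)
T(F, V) = F + 2*V
K(o, b) = 11 + 2*o (K(o, b) = 5 + (o + (o + 2*(-1 - 4*(-1)))) = 5 + (o + (o + 2*(-1 - 1*(-4)))) = 5 + (o + (o + 2*(-1 + 4))) = 5 + (o + (o + 2*3)) = 5 + (o + (o + 6)) = 5 + (o + (6 + o)) = 5 + (6 + 2*o) = 11 + 2*o)
K(3, I(-10)) - 1*(-10022) = (11 + 2*3) - 1*(-10022) = (11 + 6) + 10022 = 17 + 10022 = 10039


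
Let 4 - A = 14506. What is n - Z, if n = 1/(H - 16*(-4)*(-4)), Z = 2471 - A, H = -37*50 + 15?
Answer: -35490544/2091 ≈ -16973.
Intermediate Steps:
A = -14502 (A = 4 - 1*14506 = 4 - 14506 = -14502)
H = -1835 (H = -1850 + 15 = -1835)
Z = 16973 (Z = 2471 - 1*(-14502) = 2471 + 14502 = 16973)
n = -1/2091 (n = 1/(-1835 - 16*(-4)*(-4)) = 1/(-1835 + 64*(-4)) = 1/(-1835 - 256) = 1/(-2091) = -1/2091 ≈ -0.00047824)
n - Z = -1/2091 - 1*16973 = -1/2091 - 16973 = -35490544/2091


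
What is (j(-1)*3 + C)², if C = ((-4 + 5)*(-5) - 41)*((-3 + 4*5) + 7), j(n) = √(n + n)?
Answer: 1218798 - 6624*I*√2 ≈ 1.2188e+6 - 9367.8*I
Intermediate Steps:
j(n) = √2*√n (j(n) = √(2*n) = √2*√n)
C = -1104 (C = (1*(-5) - 41)*((-3 + 20) + 7) = (-5 - 41)*(17 + 7) = -46*24 = -1104)
(j(-1)*3 + C)² = ((√2*√(-1))*3 - 1104)² = ((√2*I)*3 - 1104)² = ((I*√2)*3 - 1104)² = (3*I*√2 - 1104)² = (-1104 + 3*I*√2)²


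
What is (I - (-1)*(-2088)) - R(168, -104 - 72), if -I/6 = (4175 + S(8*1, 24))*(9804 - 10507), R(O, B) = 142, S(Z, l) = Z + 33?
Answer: 17780858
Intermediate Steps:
S(Z, l) = 33 + Z
I = 17783088 (I = -6*(4175 + (33 + 8*1))*(9804 - 10507) = -6*(4175 + (33 + 8))*(-703) = -6*(4175 + 41)*(-703) = -25296*(-703) = -6*(-2963848) = 17783088)
(I - (-1)*(-2088)) - R(168, -104 - 72) = (17783088 - (-1)*(-2088)) - 1*142 = (17783088 - 1*2088) - 142 = (17783088 - 2088) - 142 = 17781000 - 142 = 17780858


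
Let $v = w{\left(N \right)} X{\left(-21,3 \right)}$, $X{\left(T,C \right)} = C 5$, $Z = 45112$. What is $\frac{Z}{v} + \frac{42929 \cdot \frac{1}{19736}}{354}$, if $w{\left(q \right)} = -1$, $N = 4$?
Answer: $- \frac{105058776331}{34932720} \approx -3007.5$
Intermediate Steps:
$X{\left(T,C \right)} = 5 C$
$v = -15$ ($v = - 5 \cdot 3 = \left(-1\right) 15 = -15$)
$\frac{Z}{v} + \frac{42929 \cdot \frac{1}{19736}}{354} = \frac{45112}{-15} + \frac{42929 \cdot \frac{1}{19736}}{354} = 45112 \left(- \frac{1}{15}\right) + 42929 \cdot \frac{1}{19736} \cdot \frac{1}{354} = - \frac{45112}{15} + \frac{42929}{19736} \cdot \frac{1}{354} = - \frac{45112}{15} + \frac{42929}{6986544} = - \frac{105058776331}{34932720}$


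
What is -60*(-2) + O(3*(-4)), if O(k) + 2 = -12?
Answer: 106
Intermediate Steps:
O(k) = -14 (O(k) = -2 - 12 = -14)
-60*(-2) + O(3*(-4)) = -60*(-2) - 14 = 120 - 14 = 106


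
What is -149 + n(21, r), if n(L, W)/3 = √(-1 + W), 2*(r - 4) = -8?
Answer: -149 + 3*I ≈ -149.0 + 3.0*I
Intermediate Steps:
r = 0 (r = 4 + (½)*(-8) = 4 - 4 = 0)
n(L, W) = 3*√(-1 + W)
-149 + n(21, r) = -149 + 3*√(-1 + 0) = -149 + 3*√(-1) = -149 + 3*I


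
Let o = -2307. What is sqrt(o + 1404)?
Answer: I*sqrt(903) ≈ 30.05*I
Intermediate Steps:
sqrt(o + 1404) = sqrt(-2307 + 1404) = sqrt(-903) = I*sqrt(903)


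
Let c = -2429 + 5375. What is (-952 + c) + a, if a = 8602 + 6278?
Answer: 16874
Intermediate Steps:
c = 2946
a = 14880
(-952 + c) + a = (-952 + 2946) + 14880 = 1994 + 14880 = 16874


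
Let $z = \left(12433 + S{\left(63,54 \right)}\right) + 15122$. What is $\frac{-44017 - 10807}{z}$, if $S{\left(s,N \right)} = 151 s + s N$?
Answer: $- \frac{27412}{20235} \approx -1.3547$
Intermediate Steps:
$S{\left(s,N \right)} = 151 s + N s$
$z = 40470$ ($z = \left(12433 + 63 \left(151 + 54\right)\right) + 15122 = \left(12433 + 63 \cdot 205\right) + 15122 = \left(12433 + 12915\right) + 15122 = 25348 + 15122 = 40470$)
$\frac{-44017 - 10807}{z} = \frac{-44017 - 10807}{40470} = \left(-44017 - 10807\right) \frac{1}{40470} = \left(-54824\right) \frac{1}{40470} = - \frac{27412}{20235}$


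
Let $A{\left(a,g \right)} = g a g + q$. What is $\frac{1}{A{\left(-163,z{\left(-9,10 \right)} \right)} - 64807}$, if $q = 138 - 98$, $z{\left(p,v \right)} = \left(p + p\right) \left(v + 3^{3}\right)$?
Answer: $- \frac{1}{72364395} \approx -1.3819 \cdot 10^{-8}$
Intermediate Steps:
$z{\left(p,v \right)} = 2 p \left(27 + v\right)$ ($z{\left(p,v \right)} = 2 p \left(v + 27\right) = 2 p \left(27 + v\right)$)
$q = 40$
$A{\left(a,g \right)} = 40 + a g^{2}$ ($A{\left(a,g \right)} = g a g + 40 = a g g + 40 = a g^{2} + 40 = 40 + a g^{2}$)
$\frac{1}{A{\left(-163,z{\left(-9,10 \right)} \right)} - 64807} = \frac{1}{\left(40 - 163 \left(2 \left(-9\right) \left(27 + 10\right)\right)^{2}\right) - 64807} = \frac{1}{\left(40 - 163 \left(2 \left(-9\right) 37\right)^{2}\right) - 64807} = \frac{1}{\left(40 - 163 \left(-666\right)^{2}\right) - 64807} = \frac{1}{\left(40 - 72299628\right) - 64807} = \frac{1}{-72299588 - 64807} = \frac{1}{-72364395} = - \frac{1}{72364395}$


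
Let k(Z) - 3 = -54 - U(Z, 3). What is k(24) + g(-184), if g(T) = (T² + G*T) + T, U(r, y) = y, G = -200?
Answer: 70418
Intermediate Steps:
g(T) = T² - 199*T (g(T) = (T² - 200*T) + T = T² - 199*T)
k(Z) = -54 (k(Z) = 3 + (-54 - 1*3) = 3 + (-54 - 3) = 3 - 57 = -54)
k(24) + g(-184) = -54 - 184*(-199 - 184) = -54 - 184*(-383) = -54 + 70472 = 70418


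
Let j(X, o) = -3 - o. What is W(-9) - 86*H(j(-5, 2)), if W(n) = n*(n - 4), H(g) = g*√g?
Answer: 117 + 430*I*√5 ≈ 117.0 + 961.51*I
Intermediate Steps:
H(g) = g^(3/2)
W(n) = n*(-4 + n)
W(-9) - 86*H(j(-5, 2)) = -9*(-4 - 9) - 86*(-3 - 1*2)^(3/2) = -9*(-13) - 86*(-3 - 2)^(3/2) = 117 - (-430)*I*√5 = 117 + 430*I*√5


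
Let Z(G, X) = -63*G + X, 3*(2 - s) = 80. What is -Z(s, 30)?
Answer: -1584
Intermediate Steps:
s = -74/3 (s = 2 - 1/3*80 = 2 - 80/3 = -74/3 ≈ -24.667)
Z(G, X) = X - 63*G
-Z(s, 30) = -(30 - 63*(-74/3)) = -(30 + 1554) = -1*1584 = -1584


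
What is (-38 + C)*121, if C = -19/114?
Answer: -27709/6 ≈ -4618.2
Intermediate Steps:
C = -⅙ (C = -19*1/114 = -⅙ ≈ -0.16667)
(-38 + C)*121 = (-38 - ⅙)*121 = -229/6*121 = -27709/6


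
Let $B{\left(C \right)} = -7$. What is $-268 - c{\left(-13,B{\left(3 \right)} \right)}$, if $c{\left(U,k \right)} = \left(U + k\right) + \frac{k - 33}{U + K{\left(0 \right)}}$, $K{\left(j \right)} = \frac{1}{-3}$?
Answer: $-251$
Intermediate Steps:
$K{\left(j \right)} = - \frac{1}{3}$
$c{\left(U,k \right)} = U + k + \frac{-33 + k}{- \frac{1}{3} + U}$ ($c{\left(U,k \right)} = \left(U + k\right) + \frac{k - 33}{U - \frac{1}{3}} = \left(U + k\right) + \frac{-33 + k}{- \frac{1}{3} + U} = U + k + \frac{-33 + k}{- \frac{1}{3} + U}$)
$-268 - c{\left(-13,B{\left(3 \right)} \right)} = -268 - \frac{-99 - -13 + 2 \left(-7\right) + 3 \left(-13\right)^{2} + 3 \left(-13\right) \left(-7\right)}{-1 + 3 \left(-13\right)} = -268 - \frac{-99 + 13 - 14 + 3 \cdot 169 + 273}{-1 - 39} = -268 - \frac{-99 + 13 - 14 + 507 + 273}{-40} = -268 - \left(- \frac{1}{40}\right) 680 = -268 - -17 = -268 + 17 = -251$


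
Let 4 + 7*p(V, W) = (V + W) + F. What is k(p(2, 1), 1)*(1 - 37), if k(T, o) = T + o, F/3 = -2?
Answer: 0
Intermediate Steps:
F = -6 (F = 3*(-2) = -6)
p(V, W) = -10/7 + V/7 + W/7 (p(V, W) = -4/7 + ((V + W) - 6)/7 = -4/7 + (-6 + V + W)/7 = -4/7 + (-6/7 + V/7 + W/7) = -10/7 + V/7 + W/7)
k(p(2, 1), 1)*(1 - 37) = ((-10/7 + (⅐)*2 + (⅐)*1) + 1)*(1 - 37) = ((-10/7 + 2/7 + ⅐) + 1)*(-36) = (-1 + 1)*(-36) = 0*(-36) = 0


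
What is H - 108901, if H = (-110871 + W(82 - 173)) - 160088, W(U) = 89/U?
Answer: -34567349/91 ≈ -3.7986e+5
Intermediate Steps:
H = -24657358/91 (H = (-110871 + 89/(82 - 173)) - 160088 = (-110871 + 89/(-91)) - 160088 = (-110871 + 89*(-1/91)) - 160088 = (-110871 - 89/91) - 160088 = -10089350/91 - 160088 = -24657358/91 ≈ -2.7096e+5)
H - 108901 = -24657358/91 - 108901 = -34567349/91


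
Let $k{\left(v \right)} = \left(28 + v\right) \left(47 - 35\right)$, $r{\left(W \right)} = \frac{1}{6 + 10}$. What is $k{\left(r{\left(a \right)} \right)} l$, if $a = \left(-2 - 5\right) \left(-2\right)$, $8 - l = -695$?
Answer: $\frac{946941}{4} \approx 2.3674 \cdot 10^{5}$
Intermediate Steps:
$l = 703$ ($l = 8 - -695 = 8 + 695 = 703$)
$a = 14$ ($a = \left(-7\right) \left(-2\right) = 14$)
$r{\left(W \right)} = \frac{1}{16}$
$k{\left(v \right)} = 336 + 12 v$ ($k{\left(v \right)} = \left(28 + v\right) 12 = 336 + 12 v$)
$k{\left(r{\left(a \right)} \right)} l = \left(336 + 12 \cdot \frac{1}{16}\right) 703 = \left(336 + \frac{3}{4}\right) 703 = \frac{1347}{4} \cdot 703 = \frac{946941}{4}$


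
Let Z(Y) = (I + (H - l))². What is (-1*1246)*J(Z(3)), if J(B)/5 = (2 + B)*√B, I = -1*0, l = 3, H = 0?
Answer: -205590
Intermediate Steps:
I = 0
Z(Y) = 9 (Z(Y) = (0 + (0 - 1*3))² = (0 + (0 - 3))² = (0 - 3)² = (-3)² = 9)
J(B) = 5*√B*(2 + B) (J(B) = 5*((2 + B)*√B) = 5*(√B*(2 + B)) = 5*√B*(2 + B))
(-1*1246)*J(Z(3)) = (-1*1246)*(5*√9*(2 + 9)) = -6230*3*11 = -1246*165 = -205590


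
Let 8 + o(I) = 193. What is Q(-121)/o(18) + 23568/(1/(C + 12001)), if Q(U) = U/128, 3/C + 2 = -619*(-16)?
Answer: 33160021280194529/117239680 ≈ 2.8284e+8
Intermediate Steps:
C = 3/9902 (C = 3/(-2 - 619*(-16)) = 3/(-2 + 9904) = 3/9902 ≈ 0.00030297)
Q(U) = U/128 (Q(U) = U*(1/128) = U/128)
o(I) = 185 (o(I) = -8 + 193 = 185)
Q(-121)/o(18) + 23568/(1/(C + 12001)) = ((1/128)*(-121))/185 + 23568/(1/(3/9902 + 12001)) = -121/128*1/185 + 23568/(1/(118833905/9902)) = -121/23680 + 23568/(9902/118833905) = -121/23680 + 23568*(118833905/9902) = -121/23680 + 1400338736520/4951 = 33160021280194529/117239680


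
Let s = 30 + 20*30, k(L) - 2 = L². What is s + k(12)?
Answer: 776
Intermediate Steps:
k(L) = 2 + L²
s = 630 (s = 30 + 600 = 630)
s + k(12) = 630 + (2 + 12²) = 630 + (2 + 144) = 630 + 146 = 776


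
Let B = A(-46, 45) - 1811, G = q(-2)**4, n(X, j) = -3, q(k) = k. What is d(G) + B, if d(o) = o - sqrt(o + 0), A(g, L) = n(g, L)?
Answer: -1802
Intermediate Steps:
A(g, L) = -3
G = 16 (G = (-2)**4 = 16)
B = -1814 (B = -3 - 1811 = -1814)
d(o) = o - sqrt(o)
d(G) + B = (16 - sqrt(16)) - 1814 = (16 - 1*4) - 1814 = (16 - 4) - 1814 = 12 - 1814 = -1802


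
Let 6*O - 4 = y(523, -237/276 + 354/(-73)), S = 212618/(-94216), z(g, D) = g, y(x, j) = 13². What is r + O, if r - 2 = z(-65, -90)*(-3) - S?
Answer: 32234597/141324 ≈ 228.09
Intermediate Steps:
y(x, j) = 169
S = -106309/47108 (S = 212618*(-1/94216) = -106309/47108 ≈ -2.2567)
O = 173/6 (O = ⅔ + (⅙)*169 = ⅔ + 169/6 = 173/6 ≈ 28.833)
r = 9386585/47108 (r = 2 + (-65*(-3) - 1*(-106309/47108)) = 2 + (195 + 106309/47108) = 2 + 9292369/47108 = 9386585/47108 ≈ 199.26)
r + O = 9386585/47108 + 173/6 = 32234597/141324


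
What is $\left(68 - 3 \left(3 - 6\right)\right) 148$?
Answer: $11396$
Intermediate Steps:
$\left(68 - 3 \left(3 - 6\right)\right) 148 = \left(68 - -9\right) 148 = \left(68 + 9\right) 148 = 77 \cdot 148 = 11396$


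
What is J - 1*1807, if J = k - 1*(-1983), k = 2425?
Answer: 2601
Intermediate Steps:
J = 4408 (J = 2425 - 1*(-1983) = 2425 + 1983 = 4408)
J - 1*1807 = 4408 - 1*1807 = 4408 - 1807 = 2601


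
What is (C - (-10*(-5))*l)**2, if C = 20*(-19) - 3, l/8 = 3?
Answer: 2505889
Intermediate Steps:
l = 24 (l = 8*3 = 24)
C = -383 (C = -380 - 3 = -383)
(C - (-10*(-5))*l)**2 = (-383 - (-10*(-5))*24)**2 = (-383 - 50*24)**2 = (-383 - 1*1200)**2 = (-383 - 1200)**2 = (-1583)**2 = 2505889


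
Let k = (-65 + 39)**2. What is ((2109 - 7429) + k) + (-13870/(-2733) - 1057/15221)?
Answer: -192977497003/41598993 ≈ -4639.0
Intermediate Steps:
k = 676 (k = (-26)**2 = 676)
((2109 - 7429) + k) + (-13870/(-2733) - 1057/15221) = ((2109 - 7429) + 676) + (-13870/(-2733) - 1057/15221) = (-5320 + 676) + (-13870*(-1/2733) - 1057*1/15221) = -4644 + (13870/2733 - 1057/15221) = -4644 + 208226489/41598993 = -192977497003/41598993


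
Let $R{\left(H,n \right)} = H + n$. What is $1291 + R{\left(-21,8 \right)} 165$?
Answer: $-854$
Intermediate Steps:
$1291 + R{\left(-21,8 \right)} 165 = 1291 + \left(-21 + 8\right) 165 = 1291 - 2145 = -854$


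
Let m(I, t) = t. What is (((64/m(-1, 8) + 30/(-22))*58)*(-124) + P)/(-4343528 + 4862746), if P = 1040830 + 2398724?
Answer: 18655039/2855699 ≈ 6.5326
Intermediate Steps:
P = 3439554
(((64/m(-1, 8) + 30/(-22))*58)*(-124) + P)/(-4343528 + 4862746) = (((64/8 + 30/(-22))*58)*(-124) + 3439554)/(-4343528 + 4862746) = (((64*(1/8) + 30*(-1/22))*58)*(-124) + 3439554)/519218 = (((8 - 15/11)*58)*(-124) + 3439554)*(1/519218) = (((73/11)*58)*(-124) + 3439554)*(1/519218) = ((4234/11)*(-124) + 3439554)*(1/519218) = (-525016/11 + 3439554)*(1/519218) = (37310078/11)*(1/519218) = 18655039/2855699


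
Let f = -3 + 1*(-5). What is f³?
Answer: -512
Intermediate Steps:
f = -8 (f = -3 - 5 = -8)
f³ = (-8)³ = -512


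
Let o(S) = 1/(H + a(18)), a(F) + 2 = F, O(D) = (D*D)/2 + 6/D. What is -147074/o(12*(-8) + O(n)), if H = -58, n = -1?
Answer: 6177108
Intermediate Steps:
O(D) = D²/2 + 6/D (O(D) = D²*(½) + 6/D = D²/2 + 6/D)
a(F) = -2 + F
o(S) = -1/42 (o(S) = 1/(-58 + (-2 + 18)) = 1/(-58 + 16) = 1/(-42) = -1/42)
-147074/o(12*(-8) + O(n)) = -147074/(-1/42) = -147074*(-42) = 6177108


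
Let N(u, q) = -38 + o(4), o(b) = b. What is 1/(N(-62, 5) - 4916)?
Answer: -1/4950 ≈ -0.00020202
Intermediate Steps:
N(u, q) = -34 (N(u, q) = -38 + 4 = -34)
1/(N(-62, 5) - 4916) = 1/(-34 - 4916) = 1/(-4950) = -1/4950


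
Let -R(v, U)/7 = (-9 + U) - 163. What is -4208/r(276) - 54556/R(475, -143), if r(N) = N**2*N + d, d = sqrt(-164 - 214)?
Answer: 4*(-13639*sqrt(42) + 95585503908*I)/(2205*(sqrt(42) - 7008192*I)) ≈ -24.742 + 1.8509e-10*I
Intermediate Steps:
d = 3*I*sqrt(42) (d = sqrt(-378) = 3*I*sqrt(42) ≈ 19.442*I)
r(N) = N**3 + 3*I*sqrt(42) (r(N) = N**2*N + 3*I*sqrt(42) = N**3 + 3*I*sqrt(42))
R(v, U) = 1204 - 7*U (R(v, U) = -7*((-9 + U) - 163) = -7*(-172 + U) = 1204 - 7*U)
-4208/r(276) - 54556/R(475, -143) = -4208/(276**3 + 3*I*sqrt(42)) - 54556/(1204 - 7*(-143)) = -4208/(21024576 + 3*I*sqrt(42)) - 54556/(1204 + 1001) = -4208/(21024576 + 3*I*sqrt(42)) - 54556/2205 = -54556/2205 - 4208/(21024576 + 3*I*sqrt(42))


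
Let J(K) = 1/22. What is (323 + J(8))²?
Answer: 50509449/484 ≈ 1.0436e+5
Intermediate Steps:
J(K) = 1/22
(323 + J(8))² = (323 + 1/22)² = (7107/22)² = 50509449/484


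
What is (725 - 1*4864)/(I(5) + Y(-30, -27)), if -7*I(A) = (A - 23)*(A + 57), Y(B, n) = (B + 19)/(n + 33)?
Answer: -173838/6619 ≈ -26.263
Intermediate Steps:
Y(B, n) = (19 + B)/(33 + n)
I(A) = -(-23 + A)*(57 + A)/7 (I(A) = -(A - 23)*(A + 57)/7 = -(-23 + A)*(57 + A)/7)
(725 - 1*4864)/(I(5) + Y(-30, -27)) = (725 - 1*4864)/((1311/7 - 34/7*5 - 1/7*5**2) + (19 - 30)/(33 - 27)) = (725 - 4864)/((1311/7 - 170/7 - 1/7*25) - 11/6) = -4139/((1311/7 - 170/7 - 25/7) + (1/6)*(-11)) = -4139/(1116/7 - 11/6) = -4139/6619/42 = -4139*42/6619 = -173838/6619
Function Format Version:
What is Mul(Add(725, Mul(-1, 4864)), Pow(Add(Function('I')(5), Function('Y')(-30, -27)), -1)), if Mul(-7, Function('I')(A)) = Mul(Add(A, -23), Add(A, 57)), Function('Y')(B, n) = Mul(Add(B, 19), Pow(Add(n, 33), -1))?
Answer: Rational(-173838, 6619) ≈ -26.263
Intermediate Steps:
Function('Y')(B, n) = Mul(Pow(Add(33, n), -1), Add(19, B)) (Function('Y')(B, n) = Mul(Add(19, B), Pow(Add(33, n), -1)) = Mul(Pow(Add(33, n), -1), Add(19, B)))
Function('I')(A) = Mul(Rational(-1, 7), Add(-23, A), Add(57, A)) (Function('I')(A) = Mul(Rational(-1, 7), Mul(Add(A, -23), Add(A, 57))) = Mul(Rational(-1, 7), Mul(Add(-23, A), Add(57, A))) = Mul(Rational(-1, 7), Add(-23, A), Add(57, A)))
Mul(Add(725, Mul(-1, 4864)), Pow(Add(Function('I')(5), Function('Y')(-30, -27)), -1)) = Mul(Add(725, Mul(-1, 4864)), Pow(Add(Add(Rational(1311, 7), Mul(Rational(-34, 7), 5), Mul(Rational(-1, 7), Pow(5, 2))), Mul(Pow(Add(33, -27), -1), Add(19, -30))), -1)) = Mul(Add(725, -4864), Pow(Add(Add(Rational(1311, 7), Rational(-170, 7), Mul(Rational(-1, 7), 25)), Mul(Pow(6, -1), -11)), -1)) = Mul(-4139, Pow(Add(Add(Rational(1311, 7), Rational(-170, 7), Rational(-25, 7)), Mul(Rational(1, 6), -11)), -1)) = Mul(-4139, Pow(Add(Rational(1116, 7), Rational(-11, 6)), -1)) = Mul(-4139, Pow(Rational(6619, 42), -1)) = Mul(-4139, Rational(42, 6619)) = Rational(-173838, 6619)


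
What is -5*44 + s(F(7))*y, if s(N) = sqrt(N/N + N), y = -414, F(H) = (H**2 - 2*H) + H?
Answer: -220 - 414*sqrt(43) ≈ -2934.8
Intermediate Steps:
F(H) = H**2 - H
s(N) = sqrt(1 + N)
-5*44 + s(F(7))*y = -5*44 + sqrt(1 + 7*(-1 + 7))*(-414) = -220 + sqrt(1 + 7*6)*(-414) = -220 + sqrt(1 + 42)*(-414) = -220 + sqrt(43)*(-414) = -220 - 414*sqrt(43)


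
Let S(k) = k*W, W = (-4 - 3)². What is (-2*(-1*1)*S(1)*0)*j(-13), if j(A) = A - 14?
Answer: 0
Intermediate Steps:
W = 49 (W = (-7)² = 49)
S(k) = 49*k (S(k) = k*49 = 49*k)
j(A) = -14 + A
(-2*(-1*1)*S(1)*0)*j(-13) = (-2*(-1*1)*49*1*0)*(-14 - 13) = (-(-2)*49*0)*(-27) = (-2*(-49)*0)*(-27) = (98*0)*(-27) = 0*(-27) = 0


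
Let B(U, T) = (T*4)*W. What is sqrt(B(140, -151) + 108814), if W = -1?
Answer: sqrt(109418) ≈ 330.78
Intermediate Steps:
B(U, T) = -4*T (B(U, T) = (T*4)*(-1) = (4*T)*(-1) = -4*T)
sqrt(B(140, -151) + 108814) = sqrt(-4*(-151) + 108814) = sqrt(604 + 108814) = sqrt(109418)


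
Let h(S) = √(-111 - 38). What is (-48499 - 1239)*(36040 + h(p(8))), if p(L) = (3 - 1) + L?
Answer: -1792557520 - 49738*I*√149 ≈ -1.7926e+9 - 6.0713e+5*I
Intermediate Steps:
p(L) = 2 + L
h(S) = I*√149 (h(S) = √(-149) = I*√149)
(-48499 - 1239)*(36040 + h(p(8))) = (-48499 - 1239)*(36040 + I*√149) = -49738*(36040 + I*√149) = -1792557520 - 49738*I*√149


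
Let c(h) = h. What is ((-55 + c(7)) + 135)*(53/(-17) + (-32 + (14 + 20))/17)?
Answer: -261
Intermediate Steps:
((-55 + c(7)) + 135)*(53/(-17) + (-32 + (14 + 20))/17) = ((-55 + 7) + 135)*(53/(-17) + (-32 + (14 + 20))/17) = (-48 + 135)*(53*(-1/17) + (-32 + 34)*(1/17)) = 87*(-53/17 + 2*(1/17)) = 87*(-53/17 + 2/17) = 87*(-3) = -261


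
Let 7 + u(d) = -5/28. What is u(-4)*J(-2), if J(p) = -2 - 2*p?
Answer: -201/14 ≈ -14.357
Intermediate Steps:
u(d) = -201/28 (u(d) = -7 - 5/28 = -201/28)
u(-4)*J(-2) = -201*(-2 - 2*(-2))/28 = -201*(-2 + 4)/28 = -201/28*2 = -201/14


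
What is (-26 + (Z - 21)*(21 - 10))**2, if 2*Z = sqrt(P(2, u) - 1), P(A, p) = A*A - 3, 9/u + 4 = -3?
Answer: 66049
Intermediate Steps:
u = -9/7 (u = 9/(-4 - 3) = 9/(-7) = 9*(-1/7) = -9/7 ≈ -1.2857)
P(A, p) = -3 + A**2 (P(A, p) = A**2 - 3 = -3 + A**2)
Z = 0 (Z = sqrt((-3 + 2**2) - 1)/2 = sqrt((-3 + 4) - 1)/2 = sqrt(1 - 1)/2 = sqrt(0)/2 = (1/2)*0 = 0)
(-26 + (Z - 21)*(21 - 10))**2 = (-26 + (0 - 21)*(21 - 10))**2 = (-26 - 21*11)**2 = (-26 - 231)**2 = (-257)**2 = 66049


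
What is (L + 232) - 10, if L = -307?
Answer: -85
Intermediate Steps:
(L + 232) - 10 = (-307 + 232) - 10 = -75 - 10 = -85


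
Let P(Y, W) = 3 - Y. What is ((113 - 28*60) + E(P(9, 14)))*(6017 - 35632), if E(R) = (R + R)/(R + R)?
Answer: 46377090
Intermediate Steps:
E(R) = 1 (E(R) = (2*R)/((2*R)) = (2*R)*(1/(2*R)) = 1)
((113 - 28*60) + E(P(9, 14)))*(6017 - 35632) = ((113 - 28*60) + 1)*(6017 - 35632) = ((113 - 1680) + 1)*(-29615) = (-1567 + 1)*(-29615) = -1566*(-29615) = 46377090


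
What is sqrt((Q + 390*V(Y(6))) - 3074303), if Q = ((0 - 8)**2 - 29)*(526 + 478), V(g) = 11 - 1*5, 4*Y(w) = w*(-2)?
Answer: I*sqrt(3036823) ≈ 1742.6*I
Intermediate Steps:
Y(w) = -w/2 (Y(w) = (w*(-2))/4 = (-2*w)/4 = -w/2)
V(g) = 6 (V(g) = 11 - 5 = 6)
Q = 35140 (Q = ((-8)**2 - 29)*1004 = (64 - 29)*1004 = 35*1004 = 35140)
sqrt((Q + 390*V(Y(6))) - 3074303) = sqrt((35140 + 390*6) - 3074303) = sqrt((35140 + 2340) - 3074303) = sqrt(37480 - 3074303) = sqrt(-3036823) = I*sqrt(3036823)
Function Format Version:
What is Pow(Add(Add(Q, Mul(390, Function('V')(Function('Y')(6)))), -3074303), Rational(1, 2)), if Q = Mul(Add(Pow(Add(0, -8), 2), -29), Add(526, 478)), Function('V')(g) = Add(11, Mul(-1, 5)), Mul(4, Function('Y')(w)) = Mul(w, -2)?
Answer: Mul(I, Pow(3036823, Rational(1, 2))) ≈ Mul(1742.6, I)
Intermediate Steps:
Function('Y')(w) = Mul(Rational(-1, 2), w) (Function('Y')(w) = Mul(Rational(1, 4), Mul(w, -2)) = Mul(Rational(1, 4), Mul(-2, w)) = Mul(Rational(-1, 2), w))
Function('V')(g) = 6 (Function('V')(g) = Add(11, -5) = 6)
Q = 35140 (Q = Mul(Add(Pow(-8, 2), -29), 1004) = Mul(Add(64, -29), 1004) = Mul(35, 1004) = 35140)
Pow(Add(Add(Q, Mul(390, Function('V')(Function('Y')(6)))), -3074303), Rational(1, 2)) = Pow(Add(Add(35140, Mul(390, 6)), -3074303), Rational(1, 2)) = Pow(Add(Add(35140, 2340), -3074303), Rational(1, 2)) = Pow(Add(37480, -3074303), Rational(1, 2)) = Pow(-3036823, Rational(1, 2)) = Mul(I, Pow(3036823, Rational(1, 2)))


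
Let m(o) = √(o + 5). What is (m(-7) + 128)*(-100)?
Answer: -12800 - 100*I*√2 ≈ -12800.0 - 141.42*I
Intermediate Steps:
m(o) = √(5 + o)
(m(-7) + 128)*(-100) = (√(5 - 7) + 128)*(-100) = (√(-2) + 128)*(-100) = (I*√2 + 128)*(-100) = (128 + I*√2)*(-100) = -12800 - 100*I*√2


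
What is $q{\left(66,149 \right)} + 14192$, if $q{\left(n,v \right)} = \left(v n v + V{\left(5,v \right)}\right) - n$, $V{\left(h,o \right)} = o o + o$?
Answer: $1501742$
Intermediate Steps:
$V{\left(h,o \right)} = o + o^{2}$ ($V{\left(h,o \right)} = o^{2} + o = o + o^{2}$)
$q{\left(n,v \right)} = - n + n v^{2} + v \left(1 + v\right)$ ($q{\left(n,v \right)} = \left(v n v + v \left(1 + v\right)\right) - n = \left(n v v + v \left(1 + v\right)\right) - n = \left(n v^{2} + v \left(1 + v\right)\right) - n = - n + n v^{2} + v \left(1 + v\right)$)
$q{\left(66,149 \right)} + 14192 = \left(\left(-1\right) 66 + 66 \cdot 149^{2} + 149 \left(1 + 149\right)\right) + 14192 = \left(-66 + 66 \cdot 22201 + 149 \cdot 150\right) + 14192 = \left(-66 + 1465266 + 22350\right) + 14192 = 1487550 + 14192 = 1501742$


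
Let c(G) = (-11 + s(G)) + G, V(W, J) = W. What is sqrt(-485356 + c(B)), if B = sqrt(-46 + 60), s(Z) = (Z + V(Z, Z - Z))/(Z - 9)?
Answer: sqrt(-4368317 + 485374*sqrt(14))/sqrt(9 - sqrt(14)) ≈ 696.68*I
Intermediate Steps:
s(Z) = 2*Z/(-9 + Z) (s(Z) = (Z + Z)/(Z - 9) = (2*Z)/(-9 + Z) = 2*Z/(-9 + Z))
B = sqrt(14) ≈ 3.7417
c(G) = -11 + G + 2*G/(-9 + G) (c(G) = (-11 + 2*G/(-9 + G)) + G = -11 + G + 2*G/(-9 + G))
sqrt(-485356 + c(B)) = sqrt(-485356 + (99 + (sqrt(14))**2 - 18*sqrt(14))/(-9 + sqrt(14))) = sqrt(-485356 + (99 + 14 - 18*sqrt(14))/(-9 + sqrt(14))) = sqrt(-485356 + (113 - 18*sqrt(14))/(-9 + sqrt(14)))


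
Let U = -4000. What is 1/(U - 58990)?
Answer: -1/62990 ≈ -1.5876e-5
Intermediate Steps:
1/(U - 58990) = 1/(-4000 - 58990) = 1/(-62990) = -1/62990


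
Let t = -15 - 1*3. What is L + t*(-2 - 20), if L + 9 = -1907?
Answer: -1520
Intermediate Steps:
L = -1916 (L = -9 - 1907 = -1916)
t = -18 (t = -15 - 3 = -18)
L + t*(-2 - 20) = -1916 - 18*(-2 - 20) = -1916 - 18*(-22) = -1916 + 396 = -1520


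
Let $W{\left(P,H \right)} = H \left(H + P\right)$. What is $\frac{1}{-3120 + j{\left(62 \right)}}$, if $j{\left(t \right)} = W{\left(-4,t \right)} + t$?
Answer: $\frac{1}{538} \approx 0.0018587$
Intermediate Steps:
$j{\left(t \right)} = t + t \left(-4 + t\right)$ ($j{\left(t \right)} = t \left(t - 4\right) + t = t \left(-4 + t\right) + t = t + t \left(-4 + t\right)$)
$\frac{1}{-3120 + j{\left(62 \right)}} = \frac{1}{-3120 + 62 \left(-3 + 62\right)} = \frac{1}{-3120 + 62 \cdot 59} = \frac{1}{-3120 + 3658} = \frac{1}{538}$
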